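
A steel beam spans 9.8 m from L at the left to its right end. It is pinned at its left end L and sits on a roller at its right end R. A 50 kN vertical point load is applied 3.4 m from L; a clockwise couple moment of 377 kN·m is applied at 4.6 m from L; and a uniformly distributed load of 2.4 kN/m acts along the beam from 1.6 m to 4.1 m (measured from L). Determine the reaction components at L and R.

Resultant of the distributed load: 2.4 × 2.5 = 6 kN at 2.85 m from L.
ΣM about L: R_y·9.8 − 50·3.4 − 377 − (2.4·2.5)·2.85 = 0 → R_y = 564.1/9.8 = 57.5612 ≈ 57.56 kN.
ΣF_y = 0: L_y + 57.5612 − 50 − 2.4·2.5 = 0 → L_y = -1.561 kN.
ΣF_x = 0: no horizontal applied forces, so L_x = 0.

L_x = 0, L_y = -1.561 kN, R_y = 57.56 kN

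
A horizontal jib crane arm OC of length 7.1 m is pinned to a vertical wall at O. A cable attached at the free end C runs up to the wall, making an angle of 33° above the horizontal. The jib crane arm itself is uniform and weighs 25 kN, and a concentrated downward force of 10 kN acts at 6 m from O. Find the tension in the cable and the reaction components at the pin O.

ΣM about O: T·sin33°·7.1 − 25·3.55 − 10·6 = 0 → T = 148.75/(7.1·0.544639) = 38.4671 ≈ 38.47 kN.
ΣF_x = 0: O_x − T·cos33° = 0 → O_x = 38.4671 × 0.838671 = 32.26 kN.
ΣF_y = 0: O_y + T·sin33° − 25 − 10 = 0 → O_y = 35 − 38.4671 × 0.544639 = 14.05 kN.

T = 38.47 kN, O_x = 32.26 kN, O_y = 14.05 kN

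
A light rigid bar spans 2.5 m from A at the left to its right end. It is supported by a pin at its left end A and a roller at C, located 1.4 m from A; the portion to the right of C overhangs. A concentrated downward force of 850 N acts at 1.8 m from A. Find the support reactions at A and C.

Moments about A: C_y·1.4 − 850·1.8 = 0 → C_y = 1530/1.4 = 1092.86 ≈ 1093 N.
ΣF_y = 0: A_y + 1092.86 − 850 = 0 → A_y = -242.9 N.
ΣF_x = 0: no horizontal applied forces, so A_x = 0.

A_x = 0, A_y = -242.9 N, C_y = 1093 N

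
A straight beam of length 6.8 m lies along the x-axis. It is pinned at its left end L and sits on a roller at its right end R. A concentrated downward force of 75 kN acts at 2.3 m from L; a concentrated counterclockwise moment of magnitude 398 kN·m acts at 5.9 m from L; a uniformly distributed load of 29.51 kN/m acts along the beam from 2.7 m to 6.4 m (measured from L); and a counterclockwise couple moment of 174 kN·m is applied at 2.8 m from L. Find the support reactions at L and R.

Resultant of the distributed load: 29.51 × 3.7 = 109.187 kN at 4.55 m from L.
Moments about L: R_y·6.8 − 75·2.3 + 398 − (29.51·3.7)·4.55 + 174 = 0 → R_y = 97.30085/6.8 = 14.3089 ≈ 14.31 kN.
ΣF_y = 0: L_y + 14.3089 − 75 − 29.51·3.7 = 0 → L_y = 169.9 kN.
ΣF_x = 0: no horizontal applied forces, so L_x = 0.

L_x = 0, L_y = 169.9 kN, R_y = 14.31 kN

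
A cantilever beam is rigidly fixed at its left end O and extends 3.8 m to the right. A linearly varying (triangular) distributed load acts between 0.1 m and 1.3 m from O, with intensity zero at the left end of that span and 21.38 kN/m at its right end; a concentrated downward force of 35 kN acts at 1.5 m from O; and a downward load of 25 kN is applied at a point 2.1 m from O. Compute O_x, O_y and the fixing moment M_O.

O_x = 0, O_y = 72.83 kN, M_O = 116.5 kN·m

Resultant of the triangular load: ½ × 21.38 × 1.2 = 12.828 kN, acting at 0.9 m from O (one-third of the span from the peak).
ΣF_x = 0: O_x = 0.
ΣF_y = 0: O_y − ½·21.38·1.2 − 35 − 25 = 0 → O_y = 72.83 kN.
ΣM about O: M_O − (½·21.38·1.2)·0.9 − 35·1.5 − 25·2.1 = 0 → M_O = 116.5 kN·m.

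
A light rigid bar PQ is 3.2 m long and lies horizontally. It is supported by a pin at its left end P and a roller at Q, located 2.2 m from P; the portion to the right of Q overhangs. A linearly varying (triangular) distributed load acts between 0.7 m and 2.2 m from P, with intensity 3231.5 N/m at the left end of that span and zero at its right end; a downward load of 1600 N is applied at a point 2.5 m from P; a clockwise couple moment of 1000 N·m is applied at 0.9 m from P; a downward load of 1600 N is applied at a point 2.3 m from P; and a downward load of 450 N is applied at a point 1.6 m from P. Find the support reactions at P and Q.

Resultant of the triangular load: ½ × 3231.5 × 1.5 = 2423.625 N, acting at 1.2 m from P (one-third of the span from the peak).
Taking moments about P: Q_y·2.2 − (½·3231.5·1.5)·1.2 − 1600·2.5 − 1000 − 1600·2.3 − 450·1.6 = 0 → Q_y = 12308.35/2.2 = 5594.7 ≈ 5595 N.
ΣF_y = 0: P_y + 5594.7 − ½·3231.5·1.5 − 1600 − 1600 − 450 = 0 → P_y = 478.9 N.
ΣF_x = 0: no horizontal applied forces, so P_x = 0.

P_x = 0, P_y = 478.9 N, Q_y = 5595 N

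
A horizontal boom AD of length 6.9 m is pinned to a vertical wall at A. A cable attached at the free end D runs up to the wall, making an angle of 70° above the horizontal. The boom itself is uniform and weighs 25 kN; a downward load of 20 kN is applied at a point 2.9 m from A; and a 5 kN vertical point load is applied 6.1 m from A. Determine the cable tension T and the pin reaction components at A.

T = 26.95 kN, A_x = 9.218 kN, A_y = 24.67 kN

ΣM about A: T·sin70°·6.9 − 25·3.45 − 20·2.9 − 5·6.1 = 0 → T = 174.75/(6.9·0.939693) = 26.9514 ≈ 26.95 kN.
ΣF_x = 0: A_x − T·cos70° = 0 → A_x = 26.9514 × 0.34202 = 9.218 kN.
ΣF_y = 0: A_y + T·sin70° − 25 − 20 − 5 = 0 → A_y = 50 − 26.9514 × 0.939693 = 24.67 kN.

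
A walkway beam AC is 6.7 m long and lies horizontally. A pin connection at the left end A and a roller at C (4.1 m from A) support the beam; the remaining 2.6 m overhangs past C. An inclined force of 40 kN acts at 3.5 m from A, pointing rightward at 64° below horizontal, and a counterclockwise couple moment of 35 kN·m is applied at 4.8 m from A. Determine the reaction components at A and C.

Taking moments about A: C_y·4.1 − 40·sin64°·3.5 + 35 = 0 → C_y = 90.8312/4.1 = 22.154 ≈ 22.15 kN.
ΣF_y = 0: A_y + 22.154 − 40·sin64° = 0 → A_y = 13.80 kN.
ΣF_x = 0: A_x + 40·cos64° = 0 → A_x = -17.53 kN.

A_x = -17.53 kN, A_y = 13.80 kN, C_y = 22.15 kN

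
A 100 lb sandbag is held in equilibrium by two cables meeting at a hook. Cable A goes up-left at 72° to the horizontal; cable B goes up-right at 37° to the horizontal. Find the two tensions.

ΣF_x = 0: −T_A·cos72° + T_B·cos37° = 0 → T_B = 0.386931·T_A.
ΣF_y = 0: T_A·sin72° + T_B·sin37° = 100.
Substitute: T_A·(0.951057 + 0.386931·0.601815) = 100 → T_A = 84.4653 ≈ 84.47 lb.
Then T_B = 0.386931 × 84.4653 = 32.68 lb.

T_A = 84.47 lb, T_B = 32.68 lb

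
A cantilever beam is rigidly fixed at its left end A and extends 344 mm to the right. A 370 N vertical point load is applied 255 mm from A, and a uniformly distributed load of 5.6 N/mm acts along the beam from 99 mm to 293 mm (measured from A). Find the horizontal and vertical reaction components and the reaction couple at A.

Resultant of the distributed load: 5.6 × 194 = 1086.4 N at 196 mm from A.
ΣF_x = 0: A_x = 0.
ΣF_y = 0: A_y − 370 − 5.6·194 = 0 → A_y = 1456 N.
ΣM about A: M_A − 370·255 − (5.6·194)·196 = 0 → M_A = 307300 N·mm.

A_x = 0, A_y = 1456 N, M_A = 307300 N·mm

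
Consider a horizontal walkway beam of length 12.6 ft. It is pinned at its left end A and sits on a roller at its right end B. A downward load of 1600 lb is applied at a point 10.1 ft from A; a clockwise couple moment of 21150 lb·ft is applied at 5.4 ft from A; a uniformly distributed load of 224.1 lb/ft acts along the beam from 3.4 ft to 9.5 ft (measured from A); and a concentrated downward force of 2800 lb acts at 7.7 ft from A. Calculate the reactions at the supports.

A_x = 0, A_y = 395.0 lb, B_y = 5372 lb

Resultant of the distributed load: 224.1 × 6.1 = 1367.01 lb at 6.45 ft from A.
ΣM about A: B_y·12.6 − 1600·10.1 − 21150 − (224.1·6.1)·6.45 − 2800·7.7 = 0 → B_y = 67687.2145/12.6 = 5372 lb.
ΣF_y = 0: A_y + 5372 − 1600 − 224.1·6.1 − 2800 = 0 → A_y = 395.0 lb.
ΣF_x = 0: no horizontal applied forces, so A_x = 0.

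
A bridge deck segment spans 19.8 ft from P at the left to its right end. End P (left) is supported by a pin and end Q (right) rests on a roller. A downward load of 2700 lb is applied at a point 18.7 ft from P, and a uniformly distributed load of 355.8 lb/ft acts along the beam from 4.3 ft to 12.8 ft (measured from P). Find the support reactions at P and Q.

P_x = 0, P_y = 1868 lb, Q_y = 3856 lb

Resultant of the distributed load: 355.8 × 8.5 = 3024.3 lb at 8.55 ft from P.
ΣM about P: Q_y·19.8 − 2700·18.7 − (355.8·8.5)·8.55 = 0 → Q_y = 76347.765/19.8 = 3855.95 ≈ 3856 lb.
ΣF_y = 0: P_y + 3855.95 − 2700 − 355.8·8.5 = 0 → P_y = 1868 lb.
ΣF_x = 0: no horizontal applied forces, so P_x = 0.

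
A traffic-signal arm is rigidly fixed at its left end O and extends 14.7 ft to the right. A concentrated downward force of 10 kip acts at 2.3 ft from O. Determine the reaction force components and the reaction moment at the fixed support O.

O_x = 0, O_y = 10.00 kip, M_O = 23.00 kip·ft

ΣF_x = 0: O_x = 0.
ΣF_y = 0: O_y − 10 = 0 → O_y = 10.00 kip.
ΣM about O: M_O − 10·2.3 = 0 → M_O = 23.00 kip·ft.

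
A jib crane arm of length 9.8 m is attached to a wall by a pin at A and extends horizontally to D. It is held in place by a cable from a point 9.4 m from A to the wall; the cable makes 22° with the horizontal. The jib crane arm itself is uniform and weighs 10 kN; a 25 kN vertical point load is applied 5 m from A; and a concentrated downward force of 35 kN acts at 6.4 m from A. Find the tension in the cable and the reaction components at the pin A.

ΣM about A: T·sin22°·9.4 − 10·4.9 − 25·5 − 35·6.4 = 0 → T = 398/(9.4·0.374607) = 113.026 ≈ 113.0 kN.
ΣF_x = 0: A_x − T·cos22° = 0 → A_x = 113.026 × 0.927184 = 104.8 kN.
ΣF_y = 0: A_y + T·sin22° − 10 − 25 − 35 = 0 → A_y = 70 − 113.026 × 0.374607 = 27.66 kN.

T = 113.0 kN, A_x = 104.8 kN, A_y = 27.66 kN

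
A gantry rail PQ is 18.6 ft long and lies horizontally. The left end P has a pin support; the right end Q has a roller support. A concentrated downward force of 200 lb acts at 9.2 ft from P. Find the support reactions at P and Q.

P_x = 0, P_y = 101.1 lb, Q_y = 98.92 lb

ΣM about P: Q_y·18.6 − 200·9.2 = 0 → Q_y = 1840/18.6 = 98.9247 ≈ 98.92 lb.
ΣF_y = 0: P_y + 98.9247 − 200 = 0 → P_y = 101.1 lb.
ΣF_x = 0: no horizontal applied forces, so P_x = 0.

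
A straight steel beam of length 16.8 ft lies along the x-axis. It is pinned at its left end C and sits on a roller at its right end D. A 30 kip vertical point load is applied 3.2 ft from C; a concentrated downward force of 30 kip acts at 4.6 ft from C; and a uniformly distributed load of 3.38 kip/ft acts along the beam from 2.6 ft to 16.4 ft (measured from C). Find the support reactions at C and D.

Resultant of the distributed load: 3.38 × 13.8 = 46.644 kip at 9.5 ft from C.
Moments about C: D_y·16.8 − 30·3.2 − 30·4.6 − (3.38·13.8)·9.5 = 0 → D_y = 677.118/16.8 = 40.3046 ≈ 40.30 kip.
ΣF_y = 0: C_y + 40.3046 − 30 − 30 − 3.38·13.8 = 0 → C_y = 66.34 kip.
ΣF_x = 0: no horizontal applied forces, so C_x = 0.

C_x = 0, C_y = 66.34 kip, D_y = 40.30 kip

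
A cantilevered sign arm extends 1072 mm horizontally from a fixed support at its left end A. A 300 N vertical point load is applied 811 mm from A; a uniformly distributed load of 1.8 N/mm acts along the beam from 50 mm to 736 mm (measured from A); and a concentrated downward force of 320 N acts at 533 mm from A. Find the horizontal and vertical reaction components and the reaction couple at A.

Resultant of the distributed load: 1.8 × 686 = 1234.8 N at 393 mm from A.
ΣF_x = 0: A_x = 0.
ΣF_y = 0: A_y − 300 − 1.8·686 − 320 = 0 → A_y = 1855 N.
ΣM about A: M_A − 300·811 − (1.8·686)·393 − 320·533 = 0 → M_A = 899100 N·mm.

A_x = 0, A_y = 1855 N, M_A = 899100 N·mm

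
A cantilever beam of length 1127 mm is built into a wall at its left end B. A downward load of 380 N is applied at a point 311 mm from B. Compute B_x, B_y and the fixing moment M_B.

ΣF_x = 0: B_x = 0.
ΣF_y = 0: B_y − 380 = 0 → B_y = 380.0 N.
ΣM about B: M_B − 380·311 = 0 → M_B = 118200 N·mm.

B_x = 0, B_y = 380.0 N, M_B = 118200 N·mm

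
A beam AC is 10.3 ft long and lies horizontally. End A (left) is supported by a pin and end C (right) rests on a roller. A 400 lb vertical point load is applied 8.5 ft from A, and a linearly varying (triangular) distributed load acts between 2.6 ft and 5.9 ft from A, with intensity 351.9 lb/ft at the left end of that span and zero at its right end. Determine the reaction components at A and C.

Resultant of the triangular load: ½ × 351.9 × 3.3 = 580.635 lb, acting at 3.7 ft from A (one-third of the span from the peak).
ΣM about A: C_y·10.3 − 400·8.5 − (½·351.9·3.3)·3.7 = 0 → C_y = 5548.3495/10.3 = 538.675 ≈ 538.7 lb.
ΣF_y = 0: A_y + 538.675 − 400 − ½·351.9·3.3 = 0 → A_y = 442.0 lb.
ΣF_x = 0: no horizontal applied forces, so A_x = 0.

A_x = 0, A_y = 442.0 lb, C_y = 538.7 lb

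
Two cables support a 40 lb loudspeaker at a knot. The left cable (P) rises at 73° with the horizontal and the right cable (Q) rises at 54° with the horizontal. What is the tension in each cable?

T_P = 29.44 lb, T_Q = 14.64 lb

ΣF_x = 0: −T_P·cos73° + T_Q·cos54° = 0 → T_Q = 0.497412·T_P.
ΣF_y = 0: T_P·sin73° + T_Q·sin54° = 40.
Substitute: T_P·(0.956305 + 0.497412·0.809017) = 40 → T_P = 29.4395 ≈ 29.44 lb.
Then T_Q = 0.497412 × 29.4395 = 14.64 lb.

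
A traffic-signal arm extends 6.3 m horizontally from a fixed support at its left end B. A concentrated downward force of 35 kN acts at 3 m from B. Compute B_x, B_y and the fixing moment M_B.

B_x = 0, B_y = 35.00 kN, M_B = 105.0 kN·m

ΣF_x = 0: B_x = 0.
ΣF_y = 0: B_y − 35 = 0 → B_y = 35.00 kN.
ΣM about B: M_B − 35·3 = 0 → M_B = 105.0 kN·m.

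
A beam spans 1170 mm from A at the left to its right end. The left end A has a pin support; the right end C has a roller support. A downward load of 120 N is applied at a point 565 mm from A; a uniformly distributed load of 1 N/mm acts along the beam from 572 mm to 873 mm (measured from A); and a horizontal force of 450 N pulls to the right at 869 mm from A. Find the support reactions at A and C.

Resultant of the distributed load: 1 × 301 = 301 N at 722.5 mm from A.
Taking moments about A: C_y·1170 − 120·565 − (1·301)·722.5 = 0 → C_y = 285272.5/1170 = 243.823 ≈ 243.8 N.
ΣF_y = 0: A_y + 243.823 − 120 − 1·301 = 0 → A_y = 177.2 N.
ΣF_x = 0: A_x + 450 = 0 → A_x = -450.0 N.

A_x = -450.0 N, A_y = 177.2 N, C_y = 243.8 N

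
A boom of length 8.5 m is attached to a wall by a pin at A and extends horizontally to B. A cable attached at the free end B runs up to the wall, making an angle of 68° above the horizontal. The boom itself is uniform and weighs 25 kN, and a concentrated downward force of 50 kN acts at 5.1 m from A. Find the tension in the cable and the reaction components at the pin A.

T = 45.84 kN, A_x = 17.17 kN, A_y = 32.50 kN

ΣM about A: T·sin68°·8.5 − 25·4.25 − 50·5.1 = 0 → T = 361.25/(8.5·0.927184) = 45.8377 ≈ 45.84 kN.
ΣF_x = 0: A_x − T·cos68° = 0 → A_x = 45.8377 × 0.374607 = 17.17 kN.
ΣF_y = 0: A_y + T·sin68° − 25 − 50 = 0 → A_y = 75 − 45.8377 × 0.927184 = 32.50 kN.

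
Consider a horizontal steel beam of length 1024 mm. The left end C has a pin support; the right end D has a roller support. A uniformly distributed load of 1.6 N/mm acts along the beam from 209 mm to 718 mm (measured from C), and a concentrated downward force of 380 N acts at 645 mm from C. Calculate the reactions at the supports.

C_x = 0, C_y = 586.4 N, D_y = 608.0 N

Resultant of the distributed load: 1.6 × 509 = 814.4 N at 463.5 mm from C.
Moments about C: D_y·1024 − (1.6·509)·463.5 − 380·645 = 0 → D_y = 622574.4/1024 = 607.983 ≈ 608.0 N.
ΣF_y = 0: C_y + 607.983 − 1.6·509 − 380 = 0 → C_y = 586.4 N.
ΣF_x = 0: no horizontal applied forces, so C_x = 0.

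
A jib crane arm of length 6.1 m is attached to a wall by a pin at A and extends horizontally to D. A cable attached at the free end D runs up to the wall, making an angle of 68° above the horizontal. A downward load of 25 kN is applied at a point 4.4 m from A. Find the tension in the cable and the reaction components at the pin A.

ΣM about A: T·sin68°·6.1 − 25·4.4 = 0 → T = 110/(6.1·0.927184) = 19.449 ≈ 19.45 kN.
ΣF_x = 0: A_x − T·cos68° = 0 → A_x = 19.449 × 0.374607 = 7.286 kN.
ΣF_y = 0: A_y + T·sin68° − 25 = 0 → A_y = 25 − 19.449 × 0.927184 = 6.967 kN.

T = 19.45 kN, A_x = 7.286 kN, A_y = 6.967 kN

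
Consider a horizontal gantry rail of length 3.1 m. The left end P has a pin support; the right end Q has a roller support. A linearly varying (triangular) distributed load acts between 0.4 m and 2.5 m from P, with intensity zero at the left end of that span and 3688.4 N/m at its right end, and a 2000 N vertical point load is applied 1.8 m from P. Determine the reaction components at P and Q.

Resultant of the triangular load: ½ × 3688.4 × 2.1 = 3872.82 N, acting at 1.8 m from P (one-third of the span from the peak).
Taking moments about P: Q_y·3.1 − (½·3688.4·2.1)·1.8 − 2000·1.8 = 0 → Q_y = 10571.076/3.1 = 3410.02 ≈ 3410 N.
ΣF_y = 0: P_y + 3410.02 − ½·3688.4·2.1 − 2000 = 0 → P_y = 2463 N.
ΣF_x = 0: no horizontal applied forces, so P_x = 0.

P_x = 0, P_y = 2463 N, Q_y = 3410 N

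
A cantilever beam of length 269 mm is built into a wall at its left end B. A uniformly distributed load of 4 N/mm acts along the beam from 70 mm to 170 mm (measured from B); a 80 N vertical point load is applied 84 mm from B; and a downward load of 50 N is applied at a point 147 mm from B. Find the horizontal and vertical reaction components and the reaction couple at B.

B_x = 0, B_y = 530.0 N, M_B = 62070 N·mm

Resultant of the distributed load: 4 × 100 = 400 N at 120 mm from B.
ΣF_x = 0: B_x = 0.
ΣF_y = 0: B_y − 4·100 − 80 − 50 = 0 → B_y = 530.0 N.
ΣM about B: M_B − (4·100)·120 − 80·84 − 50·147 = 0 → M_B = 62070 N·mm.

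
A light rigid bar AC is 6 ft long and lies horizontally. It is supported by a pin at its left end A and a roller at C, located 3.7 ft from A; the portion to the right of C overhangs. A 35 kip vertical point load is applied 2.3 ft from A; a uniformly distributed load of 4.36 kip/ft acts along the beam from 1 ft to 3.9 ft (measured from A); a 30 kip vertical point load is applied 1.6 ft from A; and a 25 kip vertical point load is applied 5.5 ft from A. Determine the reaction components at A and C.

Resultant of the distributed load: 4.36 × 2.9 = 12.644 kip at 2.45 ft from A.
Moments about A: C_y·3.7 − 35·2.3 − (4.36·2.9)·2.45 − 30·1.6 − 25·5.5 = 0 → C_y = 296.9778/3.7 = 80.2643 ≈ 80.26 kip.
ΣF_y = 0: A_y + 80.2643 − 35 − 4.36·2.9 − 30 − 25 = 0 → A_y = 22.38 kip.
ΣF_x = 0: no horizontal applied forces, so A_x = 0.

A_x = 0, A_y = 22.38 kip, C_y = 80.26 kip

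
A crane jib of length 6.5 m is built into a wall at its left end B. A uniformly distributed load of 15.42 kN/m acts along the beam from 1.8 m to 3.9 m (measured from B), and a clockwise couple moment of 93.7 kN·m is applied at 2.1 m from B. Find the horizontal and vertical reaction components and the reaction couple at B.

Resultant of the distributed load: 15.42 × 2.1 = 32.382 kN at 2.85 m from B.
ΣF_x = 0: B_x = 0.
ΣF_y = 0: B_y − 15.42·2.1 = 0 → B_y = 32.38 kN.
ΣM about B: M_B − (15.42·2.1)·2.85 − 93.7 = 0 → M_B = 186.0 kN·m.

B_x = 0, B_y = 32.38 kN, M_B = 186.0 kN·m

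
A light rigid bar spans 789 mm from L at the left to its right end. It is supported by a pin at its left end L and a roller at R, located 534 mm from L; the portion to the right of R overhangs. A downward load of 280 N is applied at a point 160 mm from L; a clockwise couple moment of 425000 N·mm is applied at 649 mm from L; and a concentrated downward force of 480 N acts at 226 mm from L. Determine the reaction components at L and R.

ΣM about L: R_y·534 − 280·160 − 425000 − 480·226 = 0 → R_y = 578280/534 = 1082.92 ≈ 1083 N.
ΣF_y = 0: L_y + 1082.92 − 280 − 480 = 0 → L_y = -322.9 N.
ΣF_x = 0: no horizontal applied forces, so L_x = 0.

L_x = 0, L_y = -322.9 N, R_y = 1083 N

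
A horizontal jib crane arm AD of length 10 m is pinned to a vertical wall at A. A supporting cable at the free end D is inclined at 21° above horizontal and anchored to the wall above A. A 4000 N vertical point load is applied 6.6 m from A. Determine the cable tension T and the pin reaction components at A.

T = 7367 N, A_x = 6877 N, A_y = 1360 N

ΣM about A: T·sin21°·10 − 4000·6.6 = 0 → T = 26400/(10·0.358368) = 7366.73 ≈ 7367 N.
ΣF_x = 0: A_x − T·cos21° = 0 → A_x = 7366.73 × 0.93358 = 6877 N.
ΣF_y = 0: A_y + T·sin21° − 4000 = 0 → A_y = 4000 − 7366.73 × 0.358368 = 1360 N.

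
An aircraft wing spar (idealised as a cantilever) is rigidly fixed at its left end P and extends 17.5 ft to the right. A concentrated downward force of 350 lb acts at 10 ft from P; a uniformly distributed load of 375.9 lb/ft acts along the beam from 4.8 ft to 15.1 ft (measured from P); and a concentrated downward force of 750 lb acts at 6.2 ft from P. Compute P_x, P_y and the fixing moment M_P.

P_x = 0, P_y = 4972 lb, M_P = 46670 lb·ft

Resultant of the distributed load: 375.9 × 10.3 = 3871.77 lb at 9.95 ft from P.
ΣF_x = 0: P_x = 0.
ΣF_y = 0: P_y − 350 − 375.9·10.3 − 750 = 0 → P_y = 4972 lb.
ΣM about P: M_P − 350·10 − (375.9·10.3)·9.95 − 750·6.2 = 0 → M_P = 46670 lb·ft.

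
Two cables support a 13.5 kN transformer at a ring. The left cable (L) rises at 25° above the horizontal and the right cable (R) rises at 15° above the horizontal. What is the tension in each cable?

ΣF_x = 0: −T_L·cos25° + T_R·cos15° = 0 → T_R = 0.938279·T_L.
ΣF_y = 0: T_L·sin25° + T_R·sin15° = 13.5.
Substitute: T_L·(0.422618 + 0.938279·0.258819) = 13.5 → T_L = 20.2866 ≈ 20.29 kN.
Then T_R = 0.938279 × 20.2866 = 19.03 kN.

T_L = 20.29 kN, T_R = 19.03 kN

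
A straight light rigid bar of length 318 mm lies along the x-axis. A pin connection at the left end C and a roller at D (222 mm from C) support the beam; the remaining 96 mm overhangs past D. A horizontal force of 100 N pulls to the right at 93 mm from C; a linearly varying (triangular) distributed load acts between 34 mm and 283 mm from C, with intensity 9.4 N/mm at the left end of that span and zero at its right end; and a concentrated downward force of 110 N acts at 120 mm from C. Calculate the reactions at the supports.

C_x = -100.0 N, C_y = 604.1 N, D_y = 676.2 N

Resultant of the triangular load: ½ × 9.4 × 249 = 1170.3 N, acting at 117 mm from C (one-third of the span from the peak).
Moments about C: D_y·222 − (½·9.4·249)·117 − 110·120 = 0 → D_y = 150125.1/222 = 676.239 ≈ 676.2 N.
ΣF_y = 0: C_y + 676.239 − ½·9.4·249 − 110 = 0 → C_y = 604.1 N.
ΣF_x = 0: C_x + 100 = 0 → C_x = -100.0 N.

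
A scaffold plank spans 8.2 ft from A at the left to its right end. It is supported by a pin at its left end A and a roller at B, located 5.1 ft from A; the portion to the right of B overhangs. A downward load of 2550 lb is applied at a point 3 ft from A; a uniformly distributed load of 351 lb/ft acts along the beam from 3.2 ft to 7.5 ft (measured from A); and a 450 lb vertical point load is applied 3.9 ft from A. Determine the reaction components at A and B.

Resultant of the distributed load: 351 × 4.3 = 1509.3 lb at 5.35 ft from A.
ΣM about A: B_y·5.1 − 2550·3 − (351·4.3)·5.35 − 450·3.9 = 0 → B_y = 17479.755/5.1 = 3427.4 ≈ 3427 lb.
ΣF_y = 0: A_y + 3427.4 − 2550 − 351·4.3 − 450 = 0 → A_y = 1082 lb.
ΣF_x = 0: no horizontal applied forces, so A_x = 0.

A_x = 0, A_y = 1082 lb, B_y = 3427 lb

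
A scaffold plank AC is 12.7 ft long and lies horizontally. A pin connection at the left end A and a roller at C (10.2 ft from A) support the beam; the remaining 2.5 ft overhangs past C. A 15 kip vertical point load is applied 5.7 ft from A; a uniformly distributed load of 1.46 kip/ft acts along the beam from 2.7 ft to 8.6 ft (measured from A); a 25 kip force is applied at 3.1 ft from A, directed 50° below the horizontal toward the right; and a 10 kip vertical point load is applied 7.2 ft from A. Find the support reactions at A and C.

Resultant of the distributed load: 1.46 × 5.9 = 8.614 kip at 5.65 ft from A.
Moments about A: C_y·10.2 − 15·5.7 − (1.46·5.9)·5.65 − 25·sin50°·3.1 − 10·7.2 = 0 → C_y = 265.538/10.2 = 26.0331 ≈ 26.03 kip.
ΣF_y = 0: A_y + 26.0331 − 15 − 1.46·5.9 − 25·sin50° − 10 = 0 → A_y = 26.73 kip.
ΣF_x = 0: A_x + 25·cos50° = 0 → A_x = -16.07 kip.

A_x = -16.07 kip, A_y = 26.73 kip, C_y = 26.03 kip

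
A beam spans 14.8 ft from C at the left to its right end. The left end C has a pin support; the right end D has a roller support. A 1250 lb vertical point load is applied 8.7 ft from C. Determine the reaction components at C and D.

ΣM about C: D_y·14.8 − 1250·8.7 = 0 → D_y = 10875/14.8 = 734.797 ≈ 734.8 lb.
ΣF_y = 0: C_y + 734.797 − 1250 = 0 → C_y = 515.2 lb.
ΣF_x = 0: no horizontal applied forces, so C_x = 0.

C_x = 0, C_y = 515.2 lb, D_y = 734.8 lb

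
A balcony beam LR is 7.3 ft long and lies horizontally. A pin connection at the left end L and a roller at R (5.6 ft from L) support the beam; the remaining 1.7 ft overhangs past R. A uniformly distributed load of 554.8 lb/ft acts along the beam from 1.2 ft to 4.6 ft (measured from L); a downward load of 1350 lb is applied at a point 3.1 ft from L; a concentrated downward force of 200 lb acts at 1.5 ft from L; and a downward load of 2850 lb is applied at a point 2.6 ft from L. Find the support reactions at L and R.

Resultant of the distributed load: 554.8 × 3.4 = 1886.32 lb at 2.9 ft from L.
Moments about L: R_y·5.6 − (554.8·3.4)·2.9 − 1350·3.1 − 200·1.5 − 2850·2.6 = 0 → R_y = 17365.328/5.6 = 3100.95 ≈ 3101 lb.
ΣF_y = 0: L_y + 3100.95 − 554.8·3.4 − 1350 − 200 − 2850 = 0 → L_y = 3185 lb.
ΣF_x = 0: no horizontal applied forces, so L_x = 0.

L_x = 0, L_y = 3185 lb, R_y = 3101 lb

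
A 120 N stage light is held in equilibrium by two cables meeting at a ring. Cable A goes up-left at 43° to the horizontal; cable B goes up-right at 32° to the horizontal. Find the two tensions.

T_A = 105.4 N, T_B = 90.86 N

ΣF_x = 0: −T_A·cos43° + T_B·cos32° = 0 → T_B = 0.862396·T_A.
ΣF_y = 0: T_A·sin43° + T_B·sin32° = 120.
Substitute: T_A·(0.681998 + 0.862396·0.529919) = 120 → T_A = 105.356 ≈ 105.4 N.
Then T_B = 0.862396 × 105.356 = 90.86 N.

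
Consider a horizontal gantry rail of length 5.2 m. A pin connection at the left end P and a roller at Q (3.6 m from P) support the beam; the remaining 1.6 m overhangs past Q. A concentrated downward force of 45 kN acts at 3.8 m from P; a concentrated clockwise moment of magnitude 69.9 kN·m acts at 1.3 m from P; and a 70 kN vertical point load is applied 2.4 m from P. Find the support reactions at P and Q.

P_x = 0, P_y = 1.417 kN, Q_y = 113.6 kN

Moments about P: Q_y·3.6 − 45·3.8 − 69.9 − 70·2.4 = 0 → Q_y = 408.9/3.6 = 113.583 ≈ 113.6 kN.
ΣF_y = 0: P_y + 113.583 − 45 − 70 = 0 → P_y = 1.417 kN.
ΣF_x = 0: no horizontal applied forces, so P_x = 0.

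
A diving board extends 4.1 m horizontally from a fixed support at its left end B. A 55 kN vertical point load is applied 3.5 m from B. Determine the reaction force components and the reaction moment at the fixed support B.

B_x = 0, B_y = 55.00 kN, M_B = 192.5 kN·m

ΣF_x = 0: B_x = 0.
ΣF_y = 0: B_y − 55 = 0 → B_y = 55.00 kN.
ΣM about B: M_B − 55·3.5 = 0 → M_B = 192.5 kN·m.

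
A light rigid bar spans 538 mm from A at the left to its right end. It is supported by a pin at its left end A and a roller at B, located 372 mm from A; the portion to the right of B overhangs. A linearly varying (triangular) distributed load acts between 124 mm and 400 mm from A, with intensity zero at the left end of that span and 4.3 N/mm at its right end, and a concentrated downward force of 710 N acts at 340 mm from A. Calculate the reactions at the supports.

Resultant of the triangular load: ½ × 4.3 × 276 = 593.4 N, acting at 308 mm from A (one-third of the span from the peak).
ΣM about A: B_y·372 − (½·4.3·276)·308 − 710·340 = 0 → B_y = 424167.2/372 = 1140.23 ≈ 1140 N.
ΣF_y = 0: A_y + 1140.23 − ½·4.3·276 − 710 = 0 → A_y = 163.2 N.
ΣF_x = 0: no horizontal applied forces, so A_x = 0.

A_x = 0, A_y = 163.2 N, B_y = 1140 N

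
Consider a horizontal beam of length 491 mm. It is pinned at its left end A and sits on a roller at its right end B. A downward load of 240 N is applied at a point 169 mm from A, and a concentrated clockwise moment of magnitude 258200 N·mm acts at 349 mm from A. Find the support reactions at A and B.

A_x = 0, A_y = -368.5 N, B_y = 608.5 N

Moments about A: B_y·491 − 240·169 − 258200 = 0 → B_y = 298760/491 = 608.473 ≈ 608.5 N.
ΣF_y = 0: A_y + 608.473 − 240 = 0 → A_y = -368.5 N.
ΣF_x = 0: no horizontal applied forces, so A_x = 0.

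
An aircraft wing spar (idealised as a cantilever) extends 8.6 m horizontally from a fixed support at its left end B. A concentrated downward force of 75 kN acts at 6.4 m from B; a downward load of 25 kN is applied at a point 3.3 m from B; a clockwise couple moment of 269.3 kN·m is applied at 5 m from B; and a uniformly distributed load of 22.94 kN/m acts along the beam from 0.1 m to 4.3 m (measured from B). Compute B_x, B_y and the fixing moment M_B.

Resultant of the distributed load: 22.94 × 4.2 = 96.348 kN at 2.2 m from B.
ΣF_x = 0: B_x = 0.
ΣF_y = 0: B_y − 75 − 25 − 22.94·4.2 = 0 → B_y = 196.3 kN.
ΣM about B: M_B − 75·6.4 − 25·3.3 − 269.3 − (22.94·4.2)·2.2 = 0 → M_B = 1044 kN·m.

B_x = 0, B_y = 196.3 kN, M_B = 1044 kN·m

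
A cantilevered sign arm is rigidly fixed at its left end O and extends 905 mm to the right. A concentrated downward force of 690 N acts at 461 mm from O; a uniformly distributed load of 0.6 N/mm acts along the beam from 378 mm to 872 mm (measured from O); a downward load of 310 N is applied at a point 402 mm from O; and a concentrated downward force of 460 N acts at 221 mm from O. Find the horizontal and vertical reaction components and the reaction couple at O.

Resultant of the distributed load: 0.6 × 494 = 296.4 N at 625 mm from O.
ΣF_x = 0: O_x = 0.
ΣF_y = 0: O_y − 690 − 0.6·494 − 310 − 460 = 0 → O_y = 1756 N.
ΣM about O: M_O − 690·461 − (0.6·494)·625 − 310·402 − 460·221 = 0 → M_O = 729600 N·mm.

O_x = 0, O_y = 1756 N, M_O = 729600 N·mm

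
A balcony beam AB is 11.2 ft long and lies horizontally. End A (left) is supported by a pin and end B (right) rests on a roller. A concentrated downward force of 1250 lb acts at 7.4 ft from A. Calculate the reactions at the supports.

Moments about A: B_y·11.2 − 1250·7.4 = 0 → B_y = 9250/11.2 = 825.893 ≈ 825.9 lb.
ΣF_y = 0: A_y + 825.893 − 1250 = 0 → A_y = 424.1 lb.
ΣF_x = 0: no horizontal applied forces, so A_x = 0.

A_x = 0, A_y = 424.1 lb, B_y = 825.9 lb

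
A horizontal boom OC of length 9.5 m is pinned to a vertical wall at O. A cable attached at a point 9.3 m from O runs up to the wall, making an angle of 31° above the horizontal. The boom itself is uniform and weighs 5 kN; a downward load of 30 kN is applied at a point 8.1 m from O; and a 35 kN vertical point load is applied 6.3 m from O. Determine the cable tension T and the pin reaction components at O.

T = 101.7 kN, O_x = 87.20 kN, O_y = 17.61 kN

ΣM about O: T·sin31°·9.3 − 5·4.75 − 30·8.1 − 35·6.3 = 0 → T = 487.25/(9.3·0.515038) = 101.725 ≈ 101.7 kN.
ΣF_x = 0: O_x − T·cos31° = 0 → O_x = 101.725 × 0.857167 = 87.20 kN.
ΣF_y = 0: O_y + T·sin31° − 5 − 30 − 35 = 0 → O_y = 70 − 101.725 × 0.515038 = 17.61 kN.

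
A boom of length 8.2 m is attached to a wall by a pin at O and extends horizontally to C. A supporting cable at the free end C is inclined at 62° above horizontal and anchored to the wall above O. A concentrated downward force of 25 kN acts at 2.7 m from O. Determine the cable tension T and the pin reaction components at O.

T = 9.323 kN, O_x = 4.377 kN, O_y = 16.77 kN

ΣM about O: T·sin62°·8.2 − 25·2.7 = 0 → T = 67.5/(8.2·0.882948) = 9.32298 ≈ 9.323 kN.
ΣF_x = 0: O_x − T·cos62° = 0 → O_x = 9.32298 × 0.469472 = 4.377 kN.
ΣF_y = 0: O_y + T·sin62° − 25 = 0 → O_y = 25 − 9.32298 × 0.882948 = 16.77 kN.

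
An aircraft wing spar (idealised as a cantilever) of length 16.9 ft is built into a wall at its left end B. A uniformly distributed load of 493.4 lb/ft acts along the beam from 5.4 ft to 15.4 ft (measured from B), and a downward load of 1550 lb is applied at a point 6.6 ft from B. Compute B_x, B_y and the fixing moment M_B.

B_x = 0, B_y = 6484 lb, M_B = 61540 lb·ft

Resultant of the distributed load: 493.4 × 10 = 4934 lb at 10.4 ft from B.
ΣF_x = 0: B_x = 0.
ΣF_y = 0: B_y − 493.4·10 − 1550 = 0 → B_y = 6484 lb.
ΣM about B: M_B − (493.4·10)·10.4 − 1550·6.6 = 0 → M_B = 61540 lb·ft.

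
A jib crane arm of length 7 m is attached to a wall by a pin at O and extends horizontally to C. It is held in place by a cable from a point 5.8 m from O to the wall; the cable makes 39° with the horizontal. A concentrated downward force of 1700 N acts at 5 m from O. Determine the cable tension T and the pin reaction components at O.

ΣM about O: T·sin39°·5.8 − 1700·5 = 0 → T = 8500/(5.8·0.62932) = 2328.73 ≈ 2329 N.
ΣF_x = 0: O_x − T·cos39° = 0 → O_x = 2328.73 × 0.777146 = 1810 N.
ΣF_y = 0: O_y + T·sin39° − 1700 = 0 → O_y = 1700 − 2328.73 × 0.62932 = 234.5 N.

T = 2329 N, O_x = 1810 N, O_y = 234.5 N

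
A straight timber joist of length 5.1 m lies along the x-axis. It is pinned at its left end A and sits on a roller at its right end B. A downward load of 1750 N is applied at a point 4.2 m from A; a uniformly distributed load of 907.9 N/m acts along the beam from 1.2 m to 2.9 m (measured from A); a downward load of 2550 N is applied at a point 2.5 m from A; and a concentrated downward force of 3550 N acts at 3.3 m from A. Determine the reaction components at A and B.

Resultant of the distributed load: 907.9 × 1.7 = 1543.43 N at 2.05 m from A.
Taking moments about A: B_y·5.1 − 1750·4.2 − (907.9·1.7)·2.05 − 2550·2.5 − 3550·3.3 = 0 → B_y = 28604.0315/5.1 = 5608.63 ≈ 5609 N.
ΣF_y = 0: A_y + 5608.63 − 1750 − 907.9·1.7 − 2550 − 3550 = 0 → A_y = 3785 N.
ΣF_x = 0: no horizontal applied forces, so A_x = 0.

A_x = 0, A_y = 3785 N, B_y = 5609 N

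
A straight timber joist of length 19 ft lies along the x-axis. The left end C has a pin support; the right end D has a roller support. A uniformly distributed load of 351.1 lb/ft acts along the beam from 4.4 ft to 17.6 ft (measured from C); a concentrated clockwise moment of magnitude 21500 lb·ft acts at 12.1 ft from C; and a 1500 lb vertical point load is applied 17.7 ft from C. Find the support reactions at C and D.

Resultant of the distributed load: 351.1 × 13.2 = 4634.52 lb at 11 ft from C.
ΣM about C: D_y·19 − (351.1·13.2)·11 − 21500 − 1500·17.7 = 0 → D_y = 99029.72/19 = 5212.09 ≈ 5212 lb.
ΣF_y = 0: C_y + 5212.09 − 351.1·13.2 − 1500 = 0 → C_y = 922.4 lb.
ΣF_x = 0: no horizontal applied forces, so C_x = 0.

C_x = 0, C_y = 922.4 lb, D_y = 5212 lb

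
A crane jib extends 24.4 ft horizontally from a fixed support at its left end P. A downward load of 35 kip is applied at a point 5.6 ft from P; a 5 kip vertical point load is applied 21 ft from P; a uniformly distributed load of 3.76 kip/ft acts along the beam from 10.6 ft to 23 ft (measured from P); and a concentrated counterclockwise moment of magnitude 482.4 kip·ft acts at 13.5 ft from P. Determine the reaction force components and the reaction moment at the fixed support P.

Resultant of the distributed load: 3.76 × 12.4 = 46.624 kip at 16.8 ft from P.
ΣF_x = 0: P_x = 0.
ΣF_y = 0: P_y − 35 − 5 − 3.76·12.4 = 0 → P_y = 86.62 kip.
ΣM about P: M_P − 35·5.6 − 5·21 − (3.76·12.4)·16.8 + 482.4 = 0 → M_P = 601.9 kip·ft.

P_x = 0, P_y = 86.62 kip, M_P = 601.9 kip·ft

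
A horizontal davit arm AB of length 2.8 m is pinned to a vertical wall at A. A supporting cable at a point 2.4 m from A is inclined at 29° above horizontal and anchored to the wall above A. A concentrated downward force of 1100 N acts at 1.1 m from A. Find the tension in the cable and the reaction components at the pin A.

ΣM about A: T·sin29°·2.4 − 1100·1.1 = 0 → T = 1210/(2.4·0.48481) = 1039.93 ≈ 1040 N.
ΣF_x = 0: A_x − T·cos29° = 0 → A_x = 1039.93 × 0.87462 = 909.5 N.
ΣF_y = 0: A_y + T·sin29° − 1100 = 0 → A_y = 1100 − 1039.93 × 0.48481 = 595.8 N.

T = 1040 N, A_x = 909.5 N, A_y = 595.8 N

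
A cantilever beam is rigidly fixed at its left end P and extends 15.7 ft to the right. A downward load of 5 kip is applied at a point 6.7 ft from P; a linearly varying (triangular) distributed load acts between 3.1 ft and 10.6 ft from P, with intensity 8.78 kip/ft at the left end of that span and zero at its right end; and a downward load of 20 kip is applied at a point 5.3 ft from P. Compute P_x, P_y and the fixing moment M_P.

Resultant of the triangular load: ½ × 8.78 × 7.5 = 32.925 kip, acting at 5.6 ft from P (one-third of the span from the peak).
ΣF_x = 0: P_x = 0.
ΣF_y = 0: P_y − 5 − ½·8.78·7.5 − 20 = 0 → P_y = 57.92 kip.
ΣM about P: M_P − 5·6.7 − (½·8.78·7.5)·5.6 − 20·5.3 = 0 → M_P = 323.9 kip·ft.

P_x = 0, P_y = 57.92 kip, M_P = 323.9 kip·ft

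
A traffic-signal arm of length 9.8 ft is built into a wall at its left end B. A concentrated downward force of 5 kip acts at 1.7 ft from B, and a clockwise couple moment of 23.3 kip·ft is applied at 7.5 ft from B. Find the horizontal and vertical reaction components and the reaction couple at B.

ΣF_x = 0: B_x = 0.
ΣF_y = 0: B_y − 5 = 0 → B_y = 5.000 kip.
ΣM about B: M_B − 5·1.7 − 23.3 = 0 → M_B = 31.80 kip·ft.

B_x = 0, B_y = 5.000 kip, M_B = 31.80 kip·ft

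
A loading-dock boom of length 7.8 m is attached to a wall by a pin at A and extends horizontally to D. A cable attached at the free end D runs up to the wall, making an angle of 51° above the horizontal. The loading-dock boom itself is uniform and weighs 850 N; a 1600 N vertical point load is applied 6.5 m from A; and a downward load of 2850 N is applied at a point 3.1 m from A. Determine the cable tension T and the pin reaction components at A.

T = 3720 N, A_x = 2341 N, A_y = 2409 N

ΣM about A: T·sin51°·7.8 − 850·3.9 − 1600·6.5 − 2850·3.1 = 0 → T = 22550/(7.8·0.777146) = 3720.05 ≈ 3720 N.
ΣF_x = 0: A_x − T·cos51° = 0 → A_x = 3720.05 × 0.62932 = 2341 N.
ΣF_y = 0: A_y + T·sin51° − 850 − 1600 − 2850 = 0 → A_y = 5300 − 3720.05 × 0.777146 = 2409 N.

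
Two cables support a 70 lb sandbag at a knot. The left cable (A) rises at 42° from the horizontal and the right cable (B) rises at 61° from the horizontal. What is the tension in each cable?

ΣF_x = 0: −T_A·cos42° + T_B·cos61° = 0 → T_B = 1.53286·T_A.
ΣF_y = 0: T_A·sin42° + T_B·sin61° = 70.
Substitute: T_A·(0.669131 + 1.53286·0.87462) = 70 → T_A = 34.8293 ≈ 34.83 lb.
Then T_B = 1.53286 × 34.8293 = 53.39 lb.

T_A = 34.83 lb, T_B = 53.39 lb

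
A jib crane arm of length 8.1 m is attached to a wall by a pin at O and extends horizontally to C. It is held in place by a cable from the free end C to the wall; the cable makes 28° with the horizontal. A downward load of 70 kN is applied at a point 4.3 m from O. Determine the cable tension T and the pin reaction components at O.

T = 79.15 kN, O_x = 69.89 kN, O_y = 32.84 kN

ΣM about O: T·sin28°·8.1 − 70·4.3 = 0 → T = 301/(8.1·0.469472) = 79.1538 ≈ 79.15 kN.
ΣF_x = 0: O_x − T·cos28° = 0 → O_x = 79.1538 × 0.882948 = 69.89 kN.
ΣF_y = 0: O_y + T·sin28° − 70 = 0 → O_y = 70 − 79.1538 × 0.469472 = 32.84 kN.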